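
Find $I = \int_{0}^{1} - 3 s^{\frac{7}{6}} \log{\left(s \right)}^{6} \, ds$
$- \frac{604661760}{62748517}$

Start from the elementary integral
$$J(a) = \int_{0}^{1} - 3 s^{a} \, ds = - \frac{3}{a + 1}.$$

Differentiating under the integral sign brings down a factor of $\ln s$:
$$\frac{dJ}{da} = \int_{0}^{1} - 3 s^{a} \log{\left(s \right)} \, ds = \frac{3}{\left(a + 1\right)^{2}}.$$

Repeating $6$ times in total — each differentiation brings down another $\ln s$ — gives
$$\frac{d^{6}J}{da^{6}} = \int_{0}^{1} - 3 s^{a} \log{\left(s \right)}^{6} \, ds = - \frac{2160}{\left(a + 1\right)^{7}},$$
and the integrand here is exactly the target integrand, so $I = - \frac{2160}{\left(a + 1\right)^{7}}$.

Setting $a = \frac{7}{6}$:
$$I = - \frac{604661760}{62748517}.$$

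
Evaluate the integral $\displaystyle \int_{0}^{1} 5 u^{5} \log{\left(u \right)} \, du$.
$- \frac{5}{36}$

Begin with the known integral
$$J(a) = \int_{0}^{1} 5 u^{a} \, du = \frac{5}{a + 1}.$$

Differentiating under the integral sign brings down a factor of $\ln u$:
$$\frac{dJ}{da} = \int_{0}^{1} 5 u^{a} \log{\left(u \right)} \, du = - \frac{5}{\left(a + 1\right)^{2}}.$$

The integral on the left is $I$, so $I = - \frac{5}{\left(a + 1\right)^{2}}$.

Setting $a = 5$:
$$I = - \frac{5}{36}.$$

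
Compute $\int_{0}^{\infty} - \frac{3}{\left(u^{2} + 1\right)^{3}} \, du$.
$- \frac{9 \pi}{16}$

Begin with the known result
$$J(a) = \int_{0}^{\infty} - \frac{3}{a^{2} + u^{2}} \, du = - \frac{3 \pi}{2 a}.$$

Differentiating under the integral sign with respect to $a$,
$$\frac{dJ}{da} = \int_{0}^{\infty} \frac{6 a}{\left(a^{2} + u^{2}\right)^{2}} \, du = \frac{3 \pi}{2 a^{2}},$$
so $\int_{0}^{\infty} - \frac{3}{\left(a^{2} + u^{2}\right)^{2}} \, du = - \frac{3 \pi}{4 a^{3}}$.

Repeating — each differentiation of $1/(u^2+a^2)^j$ produces $-2ja/(u^2+a^2)^{j+1}$ — and dividing through by $-2ja$ at each step yields, after $2$ differentiations in total,
$$\int_{0}^{\infty} - \frac{3}{\left(a^{2} + u^{2}\right)^{3}} \, du = - \frac{9 \pi}{16 a^{5}}.$$

Setting $a = 1$:
$$I = - \frac{9 \pi}{16}.$$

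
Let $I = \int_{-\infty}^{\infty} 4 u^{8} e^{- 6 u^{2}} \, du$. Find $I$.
$\frac{35 \sqrt{6} \sqrt{\pi}}{10368}$

Consider the simpler parametrised integral
$$J(a) = \int_{-\infty}^{\infty} 4 e^{- a u^{2}} \, du = \frac{4 \sqrt{\pi}}{\sqrt{a}}.$$

Differentiating under the integral sign brings down a factor of $(-u^2)$:
$$\frac{dJ}{da} = \int_{-\infty}^{\infty} - 4 u^{2} e^{- a u^{2}} \, du = - \frac{2 \sqrt{\pi}}{a^{\frac{3}{2}}}.$$

Repeating $4$ times in total — each differentiation brings down another $(-u^2)$ — gives
$$\frac{d^{4}J}{da^{4}} = \int_{-\infty}^{\infty} 4 u^{8} e^{- a u^{2}} \, du = \frac{105 \sqrt{\pi}}{4 a^{\frac{9}{2}}},$$
and the integrand here is exactly the target integrand, so $I = \frac{105 \sqrt{\pi}}{4 a^{\frac{9}{2}}}$.

Setting $a = 6$:
$$I = \frac{35 \sqrt{6} \sqrt{\pi}}{10368}.$$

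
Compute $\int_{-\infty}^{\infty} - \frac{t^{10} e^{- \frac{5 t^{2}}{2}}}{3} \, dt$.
$- \frac{63 \sqrt{10} \sqrt{\pi}}{3125}$

Consider the simpler parametrised integral
$$J(a) = \int_{-\infty}^{\infty} - \frac{e^{- a t^{2}}}{3} \, dt = - \frac{\sqrt{\pi}}{3 \sqrt{a}}.$$

Differentiating under the integral sign brings down a factor of $(-t^2)$:
$$\frac{dJ}{da} = \int_{-\infty}^{\infty} \frac{t^{2} e^{- a t^{2}}}{3} \, dt = \frac{\sqrt{\pi}}{6 a^{\frac{3}{2}}}.$$

Repeating $5$ times in total — each differentiation brings down another $(-t^2)$ — gives
$$\frac{d^{5}J}{da^{5}} = \int_{-\infty}^{\infty} \frac{t^{10} e^{- a t^{2}}}{3} \, dt = \frac{315 \sqrt{\pi}}{32 a^{\frac{11}{2}}},$$
and the integrand here is $(-1)^{5}$ times the target integrand, so $I = (-1)^{5}\,\frac{d^{5}J}{da^{5}} = - \frac{315 \sqrt{\pi}}{32 a^{\frac{11}{2}}}$.

Setting $a = \frac{5}{2}$:
$$I = - \frac{63 \sqrt{10} \sqrt{\pi}}{3125}.$$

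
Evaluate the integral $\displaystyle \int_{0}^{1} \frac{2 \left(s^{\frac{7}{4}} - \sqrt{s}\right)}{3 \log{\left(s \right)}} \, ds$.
$- \frac{\log{\left(44 \right)}}{3} - \frac{2 \log{\left(3 \right)}}{3} + \log{\left(11 \right)}$

Consider the one-parameter family: let $I(a) = \int_{0}^{1} \frac{2 \left(s^{\frac{7}{4}} - s^{a}\right)}{3 \log{\left(s \right)}} \, ds$.

Since $\dfrac{\partial}{\partial a}\,s^{a} = s^{a} \ln s$, the $\ln s$ in the denominator cancels and
$$\frac{dI}{da} = \int_{0}^{1} - \frac{2}{3} s^{a} \, ds = - \frac{2}{3} \left[\frac{s^{a+1}}{a+1}\right]_0^1 = - \frac{2}{3 a + 3}.$$

Integrating with respect to $a$ gives $I(a) = - \log{\left(\frac{2 \sqrt[3]{22} \left(a + 1\right)^{\frac{2}{3}}}{11} \right)} + C$.

At $a = \frac{7}{4}$ the integrand is identically $0$, so $I(\frac{7}{4}) = 0$. The closed form gives $0$, hence $C = 0$.

Setting $a = \frac{1}{2}$:
$$I = - \frac{\log{\left(44 \right)}}{3} - \frac{2 \log{\left(3 \right)}}{3} + \log{\left(11 \right)}.$$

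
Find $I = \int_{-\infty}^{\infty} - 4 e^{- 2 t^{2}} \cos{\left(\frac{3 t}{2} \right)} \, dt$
$- \frac{2 \sqrt{2} \sqrt{\pi}}{e^{\frac{9}{32}}}$

Treat the cosine frequency as a parameter and define $I(b) = \int_{-\infty}^{\infty} - 4 e^{- 2 t^{2}} \cos{\left(b t \right)} \, dt$.

Differentiating under the integral sign,
$$I'(b) = \int_{-\infty}^{\infty} 4 t e^{- 2 t^{2}} \sin{\left(b t \right)} \, dt.$$

Integrate $\int_{-\infty}^{\infty} t \sin(b t)\, e^{- 2 t^{2}}\, dt$ by parts with $u = \sin(b t)$ and $dv = t\, e^{- 2 t^{2}}\, dt$, giving $v = - \frac{e^{- 2 t^{2}}}{4}$. The boundary term vanishes and
$$\int_{-\infty}^{\infty} t \sin(b t)\, e^{- 2 t^{2}}\, dt = \frac{b}{4} \int_{-\infty}^{\infty} \cos(b t)\, e^{- 2 t^{2}}\, dt,$$
so $I'(b) = - \frac{b}{4}\, I(b)$.

This is a separable first-order ODE; solving with the initial condition $I(0) = \int_{-\infty}^{\infty} - 4 e^{- 2 t^{2}}\,dt = - 2 \sqrt{2} \sqrt{\pi}$ gives
$$I(b) = - 2 \sqrt{2} \sqrt{\pi} e^{- \frac{b^{2}}{8}}.$$

Setting $b = \frac{3}{2}$:
$$I = - \frac{2 \sqrt{2} \sqrt{\pi}}{e^{\frac{9}{32}}}.$$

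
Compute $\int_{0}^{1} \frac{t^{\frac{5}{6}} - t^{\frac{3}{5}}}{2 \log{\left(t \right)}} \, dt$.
$\log{\left(\frac{\sqrt{165}}{12} \right)}$

Introduce a parameter $a$ in the exponent: let $I(a) = \int_{0}^{1} \frac{t^{\frac{5}{6}} - t^{a}}{2 \log{\left(t \right)}} \, dt$.

Since $\dfrac{\partial}{\partial a}\,t^{a} = t^{a} \ln t$, the $\ln t$ in the denominator cancels and
$$\frac{dI}{da} = \int_{0}^{1} - \frac{1}{2} t^{a} \, dt = - \frac{1}{2} \left[\frac{t^{a+1}}{a+1}\right]_0^1 = - \frac{1}{2 a + 2}.$$

Integrating with respect to $a$ gives $I(a) = - \frac{\log{\left(a + 1 \right)}}{2} - \frac{\log{\left(6 \right)}}{2} + \frac{\log{\left(11 \right)}}{2} + C$.

At $a = \frac{5}{6}$ the integrand is identically $0$, so $I(\frac{5}{6}) = 0$. The closed form gives $0$, hence $C = 0$.

Setting $a = \frac{3}{5}$:
$$I = \log{\left(\frac{\sqrt{165}}{12} \right)}.$$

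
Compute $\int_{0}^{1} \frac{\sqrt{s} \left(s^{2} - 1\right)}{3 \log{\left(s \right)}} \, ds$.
$- \frac{\log{\left(3 \right)}}{3} + \frac{\log{\left(7 \right)}}{3}$

Introduce a parameter $a$ in the exponent: let $I(a) = \int_{0}^{1} \frac{- \sqrt{s} + s^{a}}{3 \log{\left(s \right)}} \, ds$.

Since $\dfrac{\partial}{\partial a}\,s^{a} = s^{a} \ln s$, the $\ln s$ in the denominator cancels and
$$\frac{dI}{da} = \int_{0}^{1} \frac{1}{3} s^{a} \, ds = \frac{1}{3} \left[\frac{s^{a+1}}{a+1}\right]_0^1 = \frac{1}{3 \left(a + 1\right)}.$$

Integrating with respect to $a$ gives $I(a) = \frac{\log{\left(a + 1 \right)}}{3} - \frac{\log{\left(3 \right)}}{3} + \frac{\log{\left(2 \right)}}{3} + C$.

At $a = \frac{1}{2}$ the integrand is identically $0$, so $I(\frac{1}{2}) = 0$. The closed form gives $0$, hence $C = 0$.

Setting $a = \frac{5}{2}$:
$$I = - \frac{\log{\left(3 \right)}}{3} + \frac{\log{\left(7 \right)}}{3}.$$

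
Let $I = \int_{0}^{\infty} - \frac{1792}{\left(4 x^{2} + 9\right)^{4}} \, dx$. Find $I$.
$- \frac{140 \pi}{2187}$

Start from the standard arctangent integral
$$J(a) = \int_{0}^{\infty} - \frac{7}{a^{2} + x^{2}} \, dx = - \frac{7 \pi}{2 a}.$$

Differentiating under the integral sign with respect to $a$,
$$\frac{dJ}{da} = \int_{0}^{\infty} \frac{14 a}{\left(a^{2} + x^{2}\right)^{2}} \, dx = \frac{7 \pi}{2 a^{2}},$$
so $\int_{0}^{\infty} - \frac{7}{\left(a^{2} + x^{2}\right)^{2}} \, dx = - \frac{7 \pi}{4 a^{3}}$.

Repeating — each differentiation of $1/(x^2+a^2)^j$ produces $-2ja/(x^2+a^2)^{j+1}$ — and dividing through by $-2ja$ at each step yields, after $3$ differentiations in total,
$$\int_{0}^{\infty} - \frac{7}{\left(a^{2} + x^{2}\right)^{4}} \, dx = - \frac{35 \pi}{32 a^{7}}.$$

Setting $a = \frac{3}{2}$:
$$I = - \frac{140 \pi}{2187}.$$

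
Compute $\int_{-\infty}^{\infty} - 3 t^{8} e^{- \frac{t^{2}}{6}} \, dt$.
$- 25515 \sqrt{6} \sqrt{\pi}$

Begin with the known integral
$$J(a) = \int_{-\infty}^{\infty} - 3 e^{- a t^{2}} \, dt = - \frac{3 \sqrt{\pi}}{\sqrt{a}}.$$

Differentiating under the integral sign brings down a factor of $(-t^2)$:
$$\frac{dJ}{da} = \int_{-\infty}^{\infty} 3 t^{2} e^{- a t^{2}} \, dt = \frac{3 \sqrt{\pi}}{2 a^{\frac{3}{2}}}.$$

Repeating $4$ times in total — each differentiation brings down another $(-t^2)$ — gives
$$\frac{d^{4}J}{da^{4}} = \int_{-\infty}^{\infty} - 3 t^{8} e^{- a t^{2}} \, dt = - \frac{315 \sqrt{\pi}}{16 a^{\frac{9}{2}}},$$
and the integrand here is exactly the target integrand, so $I = - \frac{315 \sqrt{\pi}}{16 a^{\frac{9}{2}}}$.

Setting $a = \frac{1}{6}$:
$$I = - 25515 \sqrt{6} \sqrt{\pi}.$$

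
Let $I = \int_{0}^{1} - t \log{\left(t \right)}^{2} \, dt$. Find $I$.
$- \frac{1}{4}$

Start from the elementary integral
$$J(a) = \int_{0}^{1} - t^{a} \, dt = - \frac{1}{a + 1}.$$

Differentiating under the integral sign brings down a factor of $\ln t$:
$$\frac{dJ}{da} = \int_{0}^{1} - t^{a} \log{\left(t \right)} \, dt = \frac{1}{\left(a + 1\right)^{2}}.$$

Repeating twice in total — each differentiation brings down another $\ln t$ — gives
$$\frac{d^{2}J}{da^{2}} = \int_{0}^{1} - t^{a} \log{\left(t \right)}^{2} \, dt = - \frac{2}{\left(a + 1\right)^{3}},$$
and the integrand here is exactly the target integrand, so $I = - \frac{2}{\left(a + 1\right)^{3}}$.

Setting $a = 1$:
$$I = - \frac{1}{4}.$$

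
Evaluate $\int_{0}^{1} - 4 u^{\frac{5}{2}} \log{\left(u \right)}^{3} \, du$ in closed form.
$\frac{384}{2401}$

Consider the simpler parametrised integral
$$J(a) = \int_{0}^{1} - 4 u^{a} \, du = - \frac{4}{a + 1}.$$

Differentiating under the integral sign brings down a factor of $\ln u$:
$$\frac{dJ}{da} = \int_{0}^{1} - 4 u^{a} \log{\left(u \right)} \, du = \frac{4}{\left(a + 1\right)^{2}}.$$

Repeating $3$ times in total — each differentiation brings down another $\ln u$ — gives
$$\frac{d^{3}J}{da^{3}} = \int_{0}^{1} - 4 u^{a} \log{\left(u \right)}^{3} \, du = \frac{24}{\left(a + 1\right)^{4}},$$
and the integrand here is exactly the target integrand, so $I = \frac{24}{\left(a + 1\right)^{4}}$.

Setting $a = \frac{5}{2}$:
$$I = \frac{384}{2401}.$$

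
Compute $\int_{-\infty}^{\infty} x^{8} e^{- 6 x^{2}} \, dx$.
$\frac{35 \sqrt{6} \sqrt{\pi}}{41472}$

Start from the elementary integral
$$J(a) = \int_{-\infty}^{\infty} e^{- a x^{2}} \, dx = \frac{\sqrt{\pi}}{\sqrt{a}}.$$

Differentiating under the integral sign brings down a factor of $(-x^2)$:
$$\frac{dJ}{da} = \int_{-\infty}^{\infty} - x^{2} e^{- a x^{2}} \, dx = - \frac{\sqrt{\pi}}{2 a^{\frac{3}{2}}}.$$

Repeating $4$ times in total — each differentiation brings down another $(-x^2)$ — gives
$$\frac{d^{4}J}{da^{4}} = \int_{-\infty}^{\infty} x^{8} e^{- a x^{2}} \, dx = \frac{105 \sqrt{\pi}}{16 a^{\frac{9}{2}}},$$
and the integrand here is exactly the target integrand, so $I = \frac{105 \sqrt{\pi}}{16 a^{\frac{9}{2}}}$.

Setting $a = 6$:
$$I = \frac{35 \sqrt{6} \sqrt{\pi}}{41472}.$$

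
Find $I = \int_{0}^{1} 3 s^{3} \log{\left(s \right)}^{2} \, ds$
$\frac{3}{32}$

Consider the simpler parametrised integral
$$J(a) = \int_{0}^{1} 3 s^{a} \, ds = \frac{3}{a + 1}.$$

Differentiating under the integral sign brings down a factor of $\ln s$:
$$\frac{dJ}{da} = \int_{0}^{1} 3 s^{a} \log{\left(s \right)} \, ds = - \frac{3}{\left(a + 1\right)^{2}}.$$

Repeating twice in total — each differentiation brings down another $\ln s$ — gives
$$\frac{d^{2}J}{da^{2}} = \int_{0}^{1} 3 s^{a} \log{\left(s \right)}^{2} \, ds = \frac{6}{\left(a + 1\right)^{3}},$$
and the integrand here is exactly the target integrand, so $I = \frac{6}{\left(a + 1\right)^{3}}$.

Setting $a = 3$:
$$I = \frac{3}{32}.$$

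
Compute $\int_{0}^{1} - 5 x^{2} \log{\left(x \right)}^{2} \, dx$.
$- \frac{10}{27}$

Consider the simpler parametrised integral
$$J(a) = \int_{0}^{1} - 5 x^{a} \, dx = - \frac{5}{a + 1}.$$

Differentiating under the integral sign brings down a factor of $\ln x$:
$$\frac{dJ}{da} = \int_{0}^{1} - 5 x^{a} \log{\left(x \right)} \, dx = \frac{5}{\left(a + 1\right)^{2}}.$$

Repeating twice in total — each differentiation brings down another $\ln x$ — gives
$$\frac{d^{2}J}{da^{2}} = \int_{0}^{1} - 5 x^{a} \log{\left(x \right)}^{2} \, dx = - \frac{10}{\left(a + 1\right)^{3}},$$
and the integrand here is exactly the target integrand, so $I = - \frac{10}{\left(a + 1\right)^{3}}$.

Setting $a = 2$:
$$I = - \frac{10}{27}.$$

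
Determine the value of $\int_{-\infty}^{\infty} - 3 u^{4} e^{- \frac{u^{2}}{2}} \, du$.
$- 9 \sqrt{2} \sqrt{\pi}$

Begin with the known integral
$$J(a) = \int_{-\infty}^{\infty} - 3 e^{- a u^{2}} \, du = - \frac{3 \sqrt{\pi}}{\sqrt{a}}.$$

Differentiating under the integral sign brings down a factor of $(-u^2)$:
$$\frac{dJ}{da} = \int_{-\infty}^{\infty} 3 u^{2} e^{- a u^{2}} \, du = \frac{3 \sqrt{\pi}}{2 a^{\frac{3}{2}}}.$$

Repeating twice in total — each differentiation brings down another $(-u^2)$ — gives
$$\frac{d^{2}J}{da^{2}} = \int_{-\infty}^{\infty} - 3 u^{4} e^{- a u^{2}} \, du = - \frac{9 \sqrt{\pi}}{4 a^{\frac{5}{2}}},$$
and the integrand here is exactly the target integrand, so $I = - \frac{9 \sqrt{\pi}}{4 a^{\frac{5}{2}}}$.

Setting $a = \frac{1}{2}$:
$$I = - 9 \sqrt{2} \sqrt{\pi}.$$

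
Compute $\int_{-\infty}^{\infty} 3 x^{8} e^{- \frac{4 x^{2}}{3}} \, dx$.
$\frac{25515 \sqrt{3} \sqrt{\pi}}{8192}$

Begin with the known integral
$$J(a) = \int_{-\infty}^{\infty} 3 e^{- a x^{2}} \, dx = \frac{3 \sqrt{\pi}}{\sqrt{a}}.$$

Differentiating under the integral sign brings down a factor of $(-x^2)$:
$$\frac{dJ}{da} = \int_{-\infty}^{\infty} - 3 x^{2} e^{- a x^{2}} \, dx = - \frac{3 \sqrt{\pi}}{2 a^{\frac{3}{2}}}.$$

Repeating $4$ times in total — each differentiation brings down another $(-x^2)$ — gives
$$\frac{d^{4}J}{da^{4}} = \int_{-\infty}^{\infty} 3 x^{8} e^{- a x^{2}} \, dx = \frac{315 \sqrt{\pi}}{16 a^{\frac{9}{2}}},$$
and the integrand here is exactly the target integrand, so $I = \frac{315 \sqrt{\pi}}{16 a^{\frac{9}{2}}}$.

Setting $a = \frac{4}{3}$:
$$I = \frac{25515 \sqrt{3} \sqrt{\pi}}{8192}.$$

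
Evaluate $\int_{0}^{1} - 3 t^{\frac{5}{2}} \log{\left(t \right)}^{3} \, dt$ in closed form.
$\frac{288}{2401}$

Start from the elementary integral
$$J(a) = \int_{0}^{1} - 3 t^{a} \, dt = - \frac{3}{a + 1}.$$

Differentiating under the integral sign brings down a factor of $\ln t$:
$$\frac{dJ}{da} = \int_{0}^{1} - 3 t^{a} \log{\left(t \right)} \, dt = \frac{3}{\left(a + 1\right)^{2}}.$$

Repeating $3$ times in total — each differentiation brings down another $\ln t$ — gives
$$\frac{d^{3}J}{da^{3}} = \int_{0}^{1} - 3 t^{a} \log{\left(t \right)}^{3} \, dt = \frac{18}{\left(a + 1\right)^{4}},$$
and the integrand here is exactly the target integrand, so $I = \frac{18}{\left(a + 1\right)^{4}}$.

Setting $a = \frac{5}{2}$:
$$I = \frac{288}{2401}.$$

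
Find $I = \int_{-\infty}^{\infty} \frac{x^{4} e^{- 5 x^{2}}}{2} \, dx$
$\frac{3 \sqrt{5} \sqrt{\pi}}{1000}$

Consider the simpler parametrised integral
$$J(a) = \int_{-\infty}^{\infty} \frac{e^{- a x^{2}}}{2} \, dx = \frac{\sqrt{\pi}}{2 \sqrt{a}}.$$

Differentiating under the integral sign brings down a factor of $(-x^2)$:
$$\frac{dJ}{da} = \int_{-\infty}^{\infty} - \frac{x^{2} e^{- a x^{2}}}{2} \, dx = - \frac{\sqrt{\pi}}{4 a^{\frac{3}{2}}}.$$

Repeating twice in total — each differentiation brings down another $(-x^2)$ — gives
$$\frac{d^{2}J}{da^{2}} = \int_{-\infty}^{\infty} \frac{x^{4} e^{- a x^{2}}}{2} \, dx = \frac{3 \sqrt{\pi}}{8 a^{\frac{5}{2}}},$$
and the integrand here is exactly the target integrand, so $I = \frac{3 \sqrt{\pi}}{8 a^{\frac{5}{2}}}$.

Setting $a = 5$:
$$I = \frac{3 \sqrt{5} \sqrt{\pi}}{1000}.$$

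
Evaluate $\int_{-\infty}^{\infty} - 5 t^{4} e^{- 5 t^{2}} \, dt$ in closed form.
$- \frac{3 \sqrt{5} \sqrt{\pi}}{100}$

Consider the simpler parametrised integral
$$J(a) = \int_{-\infty}^{\infty} - 5 e^{- a t^{2}} \, dt = - \frac{5 \sqrt{\pi}}{\sqrt{a}}.$$

Differentiating under the integral sign brings down a factor of $(-t^2)$:
$$\frac{dJ}{da} = \int_{-\infty}^{\infty} 5 t^{2} e^{- a t^{2}} \, dt = \frac{5 \sqrt{\pi}}{2 a^{\frac{3}{2}}}.$$

Repeating twice in total — each differentiation brings down another $(-t^2)$ — gives
$$\frac{d^{2}J}{da^{2}} = \int_{-\infty}^{\infty} - 5 t^{4} e^{- a t^{2}} \, dt = - \frac{15 \sqrt{\pi}}{4 a^{\frac{5}{2}}},$$
and the integrand here is exactly the target integrand, so $I = - \frac{15 \sqrt{\pi}}{4 a^{\frac{5}{2}}}$.

Setting $a = 5$:
$$I = - \frac{3 \sqrt{5} \sqrt{\pi}}{100}.$$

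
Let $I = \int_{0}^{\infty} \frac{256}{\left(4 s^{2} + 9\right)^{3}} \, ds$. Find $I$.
$\frac{8 \pi}{81}$

Recall the elementary integral
$$J(a) = \int_{0}^{\infty} \frac{4}{a^{2} + s^{2}} \, ds = \frac{2 \pi}{a}.$$

Differentiating under the integral sign with respect to $a$,
$$\frac{dJ}{da} = \int_{0}^{\infty} - \frac{8 a}{\left(a^{2} + s^{2}\right)^{2}} \, ds = - \frac{2 \pi}{a^{2}},$$
so $\int_{0}^{\infty} \frac{4}{\left(a^{2} + s^{2}\right)^{2}} \, ds = \frac{\pi}{a^{3}}$.

Repeating — each differentiation of $1/(s^2+a^2)^j$ produces $-2ja/(s^2+a^2)^{j+1}$ — and dividing through by $-2ja$ at each step yields, after $2$ differentiations in total,
$$\int_{0}^{\infty} \frac{4}{\left(a^{2} + s^{2}\right)^{3}} \, ds = \frac{3 \pi}{4 a^{5}}.$$

Setting $a = \frac{3}{2}$:
$$I = \frac{8 \pi}{81}.$$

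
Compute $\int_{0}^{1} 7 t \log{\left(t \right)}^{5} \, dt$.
$- \frac{105}{8}$

Begin with the known integral
$$J(a) = \int_{0}^{1} 7 t^{a} \, dt = \frac{7}{a + 1}.$$

Differentiating under the integral sign brings down a factor of $\ln t$:
$$\frac{dJ}{da} = \int_{0}^{1} 7 t^{a} \log{\left(t \right)} \, dt = - \frac{7}{\left(a + 1\right)^{2}}.$$

Repeating $5$ times in total — each differentiation brings down another $\ln t$ — gives
$$\frac{d^{5}J}{da^{5}} = \int_{0}^{1} 7 t^{a} \log{\left(t \right)}^{5} \, dt = - \frac{840}{\left(a + 1\right)^{6}},$$
and the integrand here is exactly the target integrand, so $I = - \frac{840}{\left(a + 1\right)^{6}}$.

Setting $a = 1$:
$$I = - \frac{105}{8}.$$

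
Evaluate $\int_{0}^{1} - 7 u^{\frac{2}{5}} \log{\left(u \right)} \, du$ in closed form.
$\frac{25}{7}$

Start from the elementary integral
$$J(a) = \int_{0}^{1} - 7 u^{a} \, du = - \frac{7}{a + 1}.$$

Differentiating under the integral sign brings down a factor of $\ln u$:
$$\frac{dJ}{da} = \int_{0}^{1} - 7 u^{a} \log{\left(u \right)} \, du = \frac{7}{\left(a + 1\right)^{2}}.$$

The integral on the left is $I$, so $I = \frac{7}{\left(a + 1\right)^{2}}$.

Setting $a = \frac{2}{5}$:
$$I = \frac{25}{7}.$$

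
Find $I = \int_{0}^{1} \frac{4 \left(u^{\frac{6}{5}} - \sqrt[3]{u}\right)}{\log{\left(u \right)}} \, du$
$- \log{\left(\frac{160000}{1185921} \right)}$

Replace the exponent $\frac{1}{3}$ by a parameter $a$: let $I(a) = \int_{0}^{1} \frac{4 \left(u^{\frac{6}{5}} - u^{a}\right)}{\log{\left(u \right)}} \, du$.

Since $\dfrac{\partial}{\partial a}\,u^{a} = u^{a} \ln u$, the $\ln u$ in the denominator cancels and
$$\frac{dI}{da} = \int_{0}^{1} -4 u^{a} \, du = -4 \left[\frac{u^{a+1}}{a+1}\right]_0^1 = - \frac{4}{a + 1}.$$

Integrating with respect to $a$ gives $I(a) = - \log{\left(\frac{625 \left(a + 1\right)^{4}}{14641} \right)} + C$.

At $a = \frac{6}{5}$ the integrand is identically $0$, so $I(\frac{6}{5}) = 0$. The closed form gives $0$, hence $C = 0$.

Setting $a = \frac{1}{3}$:
$$I = - \log{\left(\frac{160000}{1185921} \right)}.$$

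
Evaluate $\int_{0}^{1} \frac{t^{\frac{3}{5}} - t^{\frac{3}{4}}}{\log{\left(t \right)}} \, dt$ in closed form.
$- \log{\left(\frac{35}{32} \right)}$

Replace the exponent $\frac{3}{4}$ by a parameter $a$: let $I(a) = \int_{0}^{1} \frac{t^{\frac{3}{5}} - t^{a}}{\log{\left(t \right)}} \, dt$.

Since $\dfrac{\partial}{\partial a}\,t^{a} = t^{a} \ln t$, the $\ln t$ in the denominator cancels and
$$\frac{dI}{da} = \int_{0}^{1} -1 t^{a} \, dt = -1 \left[\frac{t^{a+1}}{a+1}\right]_0^1 = - \frac{1}{a + 1}.$$

Integrating with respect to $a$ gives $I(a) = - \log{\left(\frac{5 a}{8} + \frac{5}{8} \right)} + C$.

At $a = \frac{3}{5}$ the integrand is identically $0$, so $I(\frac{3}{5}) = 0$. The closed form gives $0$, hence $C = 0$.

Setting $a = \frac{3}{4}$:
$$I = - \log{\left(\frac{35}{32} \right)}.$$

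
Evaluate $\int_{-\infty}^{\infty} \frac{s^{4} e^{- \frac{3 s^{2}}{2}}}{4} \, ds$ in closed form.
$\frac{\sqrt{6} \sqrt{\pi}}{36}$

Start from the elementary integral
$$J(a) = \int_{-\infty}^{\infty} \frac{e^{- a s^{2}}}{4} \, ds = \frac{\sqrt{\pi}}{4 \sqrt{a}}.$$

Differentiating under the integral sign brings down a factor of $(-s^2)$:
$$\frac{dJ}{da} = \int_{-\infty}^{\infty} - \frac{s^{2} e^{- a s^{2}}}{4} \, ds = - \frac{\sqrt{\pi}}{8 a^{\frac{3}{2}}}.$$

Repeating twice in total — each differentiation brings down another $(-s^2)$ — gives
$$\frac{d^{2}J}{da^{2}} = \int_{-\infty}^{\infty} \frac{s^{4} e^{- a s^{2}}}{4} \, ds = \frac{3 \sqrt{\pi}}{16 a^{\frac{5}{2}}},$$
and the integrand here is exactly the target integrand, so $I = \frac{3 \sqrt{\pi}}{16 a^{\frac{5}{2}}}$.

Setting $a = \frac{3}{2}$:
$$I = \frac{\sqrt{6} \sqrt{\pi}}{36}.$$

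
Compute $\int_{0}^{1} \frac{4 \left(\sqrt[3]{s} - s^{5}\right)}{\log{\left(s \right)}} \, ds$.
$- \log{\left(\frac{6561}{16} \right)}$

Replace the exponent $5$ by a parameter $a$: let $I(a) = \int_{0}^{1} \frac{4 \left(\sqrt[3]{s} - s^{a}\right)}{\log{\left(s \right)}} \, ds$.

Since $\dfrac{\partial}{\partial a}\,s^{a} = s^{a} \ln s$, the $\ln s$ in the denominator cancels and
$$\frac{dI}{da} = \int_{0}^{1} -4 s^{a} \, ds = -4 \left[\frac{s^{a+1}}{a+1}\right]_0^1 = - \frac{4}{a + 1}.$$

Integrating with respect to $a$ gives $I(a) = - \log{\left(\frac{81 \left(a + 1\right)^{4}}{256} \right)} + C$.

At $a = \frac{1}{3}$ the integrand is identically $0$, so $I(\frac{1}{3}) = 0$. The closed form gives $0$, hence $C = 0$.

Setting $a = 5$:
$$I = - \log{\left(\frac{6561}{16} \right)}.$$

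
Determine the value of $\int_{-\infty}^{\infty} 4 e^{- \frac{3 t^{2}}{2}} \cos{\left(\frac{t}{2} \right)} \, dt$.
$\frac{4 \sqrt{6} \sqrt{\pi}}{3 e^{\frac{1}{24}}}$

Let $b$ denote the cosine frequency and define $I(b) = \int_{-\infty}^{\infty} 4 e^{- \frac{3 t^{2}}{2}} \cos{\left(b t \right)} \, dt$.

Differentiating under the integral sign,
$$I'(b) = \int_{-\infty}^{\infty} - 4 t e^{- \frac{3 t^{2}}{2}} \sin{\left(b t \right)} \, dt.$$

Integrate $\int_{-\infty}^{\infty} t \sin(b t)\, e^{- \frac{3 t^{2}}{2}}\, dt$ by parts with $u = \sin(b t)$ and $dv = t\, e^{- \frac{3 t^{2}}{2}}\, dt$, giving $v = - \frac{e^{- \frac{3 t^{2}}{2}}}{3}$. The boundary term vanishes and
$$\int_{-\infty}^{\infty} t \sin(b t)\, e^{- \frac{3 t^{2}}{2}}\, dt = \frac{b}{3} \int_{-\infty}^{\infty} \cos(b t)\, e^{- \frac{3 t^{2}}{2}}\, dt,$$
so $I'(b) = - \frac{b}{3}\, I(b)$.

This is a separable first-order ODE; solving with the initial condition $I(0) = \int_{-\infty}^{\infty} 4 e^{- \frac{3 t^{2}}{2}}\,dt = \frac{4 \sqrt{6} \sqrt{\pi}}{3}$ gives
$$I(b) = \frac{4 \sqrt{6} \sqrt{\pi} e^{- \frac{b^{2}}{6}}}{3}.$$

Setting $b = \frac{1}{2}$:
$$I = \frac{4 \sqrt{6} \sqrt{\pi}}{3 e^{\frac{1}{24}}}.$$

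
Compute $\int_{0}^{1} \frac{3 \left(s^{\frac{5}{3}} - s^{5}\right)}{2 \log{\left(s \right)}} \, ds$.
$\log{\left(\frac{8}{27} \right)}$

Consider the one-parameter family: let $I(a) = \int_{0}^{1} \frac{3 \left(- s^{5} + s^{a}\right)}{2 \log{\left(s \right)}} \, ds$.

Since $\dfrac{\partial}{\partial a}\,s^{a} = s^{a} \ln s$, the $\ln s$ in the denominator cancels and
$$\frac{dI}{da} = \int_{0}^{1} \frac{3}{2} s^{a} \, ds = \frac{3}{2} \left[\frac{s^{a+1}}{a+1}\right]_0^1 = \frac{3}{2 \left(a + 1\right)}.$$

Integrating with respect to $a$ gives $I(a) = \frac{3 \log{\left(a + 1 \right)}}{2} - \frac{3 \log{\left(6 \right)}}{2} + C$.

At $a = 5$ the integrand is identically $0$, so $I(5) = 0$. The closed form gives $0$, hence $C = 0$.

Setting $a = \frac{5}{3}$:
$$I = \log{\left(\frac{8}{27} \right)}.$$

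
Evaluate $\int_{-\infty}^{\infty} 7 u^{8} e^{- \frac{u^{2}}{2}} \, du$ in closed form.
$735 \sqrt{2} \sqrt{\pi}$

Begin with the known integral
$$J(a) = \int_{-\infty}^{\infty} 7 e^{- a u^{2}} \, du = \frac{7 \sqrt{\pi}}{\sqrt{a}}.$$

Differentiating under the integral sign brings down a factor of $(-u^2)$:
$$\frac{dJ}{da} = \int_{-\infty}^{\infty} - 7 u^{2} e^{- a u^{2}} \, du = - \frac{7 \sqrt{\pi}}{2 a^{\frac{3}{2}}}.$$

Repeating $4$ times in total — each differentiation brings down another $(-u^2)$ — gives
$$\frac{d^{4}J}{da^{4}} = \int_{-\infty}^{\infty} 7 u^{8} e^{- a u^{2}} \, du = \frac{735 \sqrt{\pi}}{16 a^{\frac{9}{2}}},$$
and the integrand here is exactly the target integrand, so $I = \frac{735 \sqrt{\pi}}{16 a^{\frac{9}{2}}}$.

Setting $a = \frac{1}{2}$:
$$I = 735 \sqrt{2} \sqrt{\pi}.$$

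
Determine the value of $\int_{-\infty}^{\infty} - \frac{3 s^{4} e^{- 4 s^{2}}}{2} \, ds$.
$- \frac{9 \sqrt{\pi}}{256}$

Consider the simpler parametrised integral
$$J(a) = \int_{-\infty}^{\infty} - \frac{3 e^{- a s^{2}}}{2} \, ds = - \frac{3 \sqrt{\pi}}{2 \sqrt{a}}.$$

Differentiating under the integral sign brings down a factor of $(-s^2)$:
$$\frac{dJ}{da} = \int_{-\infty}^{\infty} \frac{3 s^{2} e^{- a s^{2}}}{2} \, ds = \frac{3 \sqrt{\pi}}{4 a^{\frac{3}{2}}}.$$

Repeating twice in total — each differentiation brings down another $(-s^2)$ — gives
$$\frac{d^{2}J}{da^{2}} = \int_{-\infty}^{\infty} - \frac{3 s^{4} e^{- a s^{2}}}{2} \, ds = - \frac{9 \sqrt{\pi}}{8 a^{\frac{5}{2}}},$$
and the integrand here is exactly the target integrand, so $I = - \frac{9 \sqrt{\pi}}{8 a^{\frac{5}{2}}}$.

Setting $a = 4$:
$$I = - \frac{9 \sqrt{\pi}}{256}.$$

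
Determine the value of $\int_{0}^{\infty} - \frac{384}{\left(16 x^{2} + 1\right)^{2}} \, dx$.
$- 24 \pi$

Recall the elementary integral
$$J(a) = \int_{0}^{\infty} - \frac{3}{2 \left(a^{2} + x^{2}\right)} \, dx = - \frac{3 \pi}{4 a}.$$

Differentiating under the integral sign with respect to $a$,
$$\frac{dJ}{da} = \int_{0}^{\infty} \frac{3 a}{\left(a^{2} + x^{2}\right)^{2}} \, dx = \frac{3 \pi}{4 a^{2}},$$
so $\int_{0}^{\infty} - \frac{3}{2 \left(a^{2} + x^{2}\right)^{2}} \, dx = - \frac{3 \pi}{8 a^{3}}$.

Setting $a = \frac{1}{4}$:
$$I = - 24 \pi.$$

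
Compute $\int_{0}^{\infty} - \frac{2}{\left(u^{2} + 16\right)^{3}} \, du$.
$- \frac{3 \pi}{8192}$

Begin with the known result
$$J(a) = \int_{0}^{\infty} - \frac{2}{a^{2} + u^{2}} \, du = - \frac{\pi}{a}.$$

Differentiating under the integral sign with respect to $a$,
$$\frac{dJ}{da} = \int_{0}^{\infty} \frac{4 a}{\left(a^{2} + u^{2}\right)^{2}} \, du = \frac{\pi}{a^{2}},$$
so $\int_{0}^{\infty} - \frac{2}{\left(a^{2} + u^{2}\right)^{2}} \, du = - \frac{\pi}{2 a^{3}}$.

Repeating — each differentiation of $1/(u^2+a^2)^j$ produces $-2ja/(u^2+a^2)^{j+1}$ — and dividing through by $-2ja$ at each step yields, after $2$ differentiations in total,
$$\int_{0}^{\infty} - \frac{2}{\left(a^{2} + u^{2}\right)^{3}} \, du = - \frac{3 \pi}{8 a^{5}}.$$

Setting $a = 4$:
$$I = - \frac{3 \pi}{8192}.$$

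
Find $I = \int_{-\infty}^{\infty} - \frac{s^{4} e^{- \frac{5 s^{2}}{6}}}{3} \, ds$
$- \frac{9 \sqrt{30} \sqrt{\pi}}{125}$

Consider the simpler parametrised integral
$$J(a) = \int_{-\infty}^{\infty} - \frac{e^{- a s^{2}}}{3} \, ds = - \frac{\sqrt{\pi}}{3 \sqrt{a}}.$$

Differentiating under the integral sign brings down a factor of $(-s^2)$:
$$\frac{dJ}{da} = \int_{-\infty}^{\infty} \frac{s^{2} e^{- a s^{2}}}{3} \, ds = \frac{\sqrt{\pi}}{6 a^{\frac{3}{2}}}.$$

Repeating twice in total — each differentiation brings down another $(-s^2)$ — gives
$$\frac{d^{2}J}{da^{2}} = \int_{-\infty}^{\infty} - \frac{s^{4} e^{- a s^{2}}}{3} \, ds = - \frac{\sqrt{\pi}}{4 a^{\frac{5}{2}}},$$
and the integrand here is exactly the target integrand, so $I = - \frac{\sqrt{\pi}}{4 a^{\frac{5}{2}}}$.

Setting $a = \frac{5}{6}$:
$$I = - \frac{9 \sqrt{30} \sqrt{\pi}}{125}.$$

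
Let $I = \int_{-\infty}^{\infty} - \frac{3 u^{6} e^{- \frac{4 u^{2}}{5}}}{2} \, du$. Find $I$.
$- \frac{5625 \sqrt{5} \sqrt{\pi}}{2048}$

Consider the simpler parametrised integral
$$J(a) = \int_{-\infty}^{\infty} - \frac{3 e^{- a u^{2}}}{2} \, du = - \frac{3 \sqrt{\pi}}{2 \sqrt{a}}.$$

Differentiating under the integral sign brings down a factor of $(-u^2)$:
$$\frac{dJ}{da} = \int_{-\infty}^{\infty} \frac{3 u^{2} e^{- a u^{2}}}{2} \, du = \frac{3 \sqrt{\pi}}{4 a^{\frac{3}{2}}}.$$

Repeating $3$ times in total — each differentiation brings down another $(-u^2)$ — gives
$$\frac{d^{3}J}{da^{3}} = \int_{-\infty}^{\infty} \frac{3 u^{6} e^{- a u^{2}}}{2} \, du = \frac{45 \sqrt{\pi}}{16 a^{\frac{7}{2}}},$$
and the integrand here is $(-1)^{3}$ times the target integrand, so $I = (-1)^{3}\,\frac{d^{3}J}{da^{3}} = - \frac{45 \sqrt{\pi}}{16 a^{\frac{7}{2}}}$.

Setting $a = \frac{4}{5}$:
$$I = - \frac{5625 \sqrt{5} \sqrt{\pi}}{2048}.$$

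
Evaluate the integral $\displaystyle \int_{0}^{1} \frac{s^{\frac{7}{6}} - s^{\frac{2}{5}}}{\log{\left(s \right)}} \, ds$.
$- \log{\left(42 \right)} + \log{\left(65 \right)}$

Consider the one-parameter family: let $I(a) = \int_{0}^{1} \frac{s^{\frac{7}{6}} - s^{a}}{\log{\left(s \right)}} \, ds$.

Since $\dfrac{\partial}{\partial a}\,s^{a} = s^{a} \ln s$, the $\ln s$ in the denominator cancels and
$$\frac{dI}{da} = \int_{0}^{1} -1 s^{a} \, ds = -1 \left[\frac{s^{a+1}}{a+1}\right]_0^1 = - \frac{1}{a + 1}.$$

Integrating with respect to $a$ gives $I(a) = - \log{\left(\frac{6 a}{13} + \frac{6}{13} \right)} + C$.

At $a = \frac{7}{6}$ the integrand is identically $0$, so $I(\frac{7}{6}) = 0$. The closed form gives $0$, hence $C = 0$.

Setting $a = \frac{2}{5}$:
$$I = - \log{\left(42 \right)} + \log{\left(65 \right)}.$$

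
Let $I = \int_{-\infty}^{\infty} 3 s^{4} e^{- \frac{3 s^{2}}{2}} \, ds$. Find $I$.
$\frac{\sqrt{6} \sqrt{\pi}}{3}$

Consider the simpler parametrised integral
$$J(a) = \int_{-\infty}^{\infty} 3 e^{- a s^{2}} \, ds = \frac{3 \sqrt{\pi}}{\sqrt{a}}.$$

Differentiating under the integral sign brings down a factor of $(-s^2)$:
$$\frac{dJ}{da} = \int_{-\infty}^{\infty} - 3 s^{2} e^{- a s^{2}} \, ds = - \frac{3 \sqrt{\pi}}{2 a^{\frac{3}{2}}}.$$

Repeating twice in total — each differentiation brings down another $(-s^2)$ — gives
$$\frac{d^{2}J}{da^{2}} = \int_{-\infty}^{\infty} 3 s^{4} e^{- a s^{2}} \, ds = \frac{9 \sqrt{\pi}}{4 a^{\frac{5}{2}}},$$
and the integrand here is exactly the target integrand, so $I = \frac{9 \sqrt{\pi}}{4 a^{\frac{5}{2}}}$.

Setting $a = \frac{3}{2}$:
$$I = \frac{\sqrt{6} \sqrt{\pi}}{3}.$$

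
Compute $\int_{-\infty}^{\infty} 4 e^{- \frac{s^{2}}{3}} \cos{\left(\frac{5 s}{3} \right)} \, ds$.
$\frac{4 \sqrt{3} \sqrt{\pi}}{e^{\frac{25}{12}}}$

Treat the cosine frequency as a parameter and define $I(b) = \int_{-\infty}^{\infty} 4 e^{- \frac{s^{2}}{3}} \cos{\left(b s \right)} \, ds$.

Differentiating under the integral sign,
$$I'(b) = \int_{-\infty}^{\infty} - 4 s e^{- \frac{s^{2}}{3}} \sin{\left(b s \right)} \, ds.$$

Integrate $\int_{-\infty}^{\infty} s \sin(b s)\, e^{- \frac{s^{2}}{3}}\, ds$ by parts with $u = \sin(b s)$ and $dv = s\, e^{- \frac{s^{2}}{3}}\, ds$, giving $v = - \frac{3 e^{- \frac{s^{2}}{3}}}{2}$. The boundary term vanishes and
$$\int_{-\infty}^{\infty} s \sin(b s)\, e^{- \frac{s^{2}}{3}}\, ds = \frac{3 b}{2} \int_{-\infty}^{\infty} \cos(b s)\, e^{- \frac{s^{2}}{3}}\, ds,$$
so $I'(b) = - \frac{3 b}{2}\, I(b)$.

This is a separable first-order ODE; solving with the initial condition $I(0) = \int_{-\infty}^{\infty} 4 e^{- \frac{s^{2}}{3}}\,ds = 4 \sqrt{3} \sqrt{\pi}$ gives
$$I(b) = 4 \sqrt{3} \sqrt{\pi} e^{- \frac{3 b^{2}}{4}}.$$

Setting $b = \frac{5}{3}$:
$$I = \frac{4 \sqrt{3} \sqrt{\pi}}{e^{\frac{25}{12}}}.$$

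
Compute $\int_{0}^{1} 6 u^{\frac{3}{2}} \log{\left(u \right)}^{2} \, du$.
$\frac{96}{125}$

Start from the elementary integral
$$J(a) = \int_{0}^{1} 6 u^{a} \, du = \frac{6}{a + 1}.$$

Differentiating under the integral sign brings down a factor of $\ln u$:
$$\frac{dJ}{da} = \int_{0}^{1} 6 u^{a} \log{\left(u \right)} \, du = - \frac{6}{\left(a + 1\right)^{2}}.$$

Repeating twice in total — each differentiation brings down another $\ln u$ — gives
$$\frac{d^{2}J}{da^{2}} = \int_{0}^{1} 6 u^{a} \log{\left(u \right)}^{2} \, du = \frac{12}{\left(a + 1\right)^{3}},$$
and the integrand here is exactly the target integrand, so $I = \frac{12}{\left(a + 1\right)^{3}}$.

Setting $a = \frac{3}{2}$:
$$I = \frac{96}{125}.$$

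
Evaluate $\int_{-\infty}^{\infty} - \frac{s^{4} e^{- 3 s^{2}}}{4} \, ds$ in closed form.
$- \frac{\sqrt{3} \sqrt{\pi}}{144}$

Consider the simpler parametrised integral
$$J(a) = \int_{-\infty}^{\infty} - \frac{e^{- a s^{2}}}{4} \, ds = - \frac{\sqrt{\pi}}{4 \sqrt{a}}.$$

Differentiating under the integral sign brings down a factor of $(-s^2)$:
$$\frac{dJ}{da} = \int_{-\infty}^{\infty} \frac{s^{2} e^{- a s^{2}}}{4} \, ds = \frac{\sqrt{\pi}}{8 a^{\frac{3}{2}}}.$$

Repeating twice in total — each differentiation brings down another $(-s^2)$ — gives
$$\frac{d^{2}J}{da^{2}} = \int_{-\infty}^{\infty} - \frac{s^{4} e^{- a s^{2}}}{4} \, ds = - \frac{3 \sqrt{\pi}}{16 a^{\frac{5}{2}}},$$
and the integrand here is exactly the target integrand, so $I = - \frac{3 \sqrt{\pi}}{16 a^{\frac{5}{2}}}$.

Setting $a = 3$:
$$I = - \frac{\sqrt{3} \sqrt{\pi}}{144}.$$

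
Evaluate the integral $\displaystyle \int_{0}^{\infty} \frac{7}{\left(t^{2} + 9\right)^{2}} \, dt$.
$\frac{7 \pi}{108}$

Recall the elementary integral
$$J(a) = \int_{0}^{\infty} \frac{7}{a^{2} + t^{2}} \, dt = \frac{7 \pi}{2 a}.$$

Differentiating under the integral sign with respect to $a$,
$$\frac{dJ}{da} = \int_{0}^{\infty} - \frac{14 a}{\left(a^{2} + t^{2}\right)^{2}} \, dt = - \frac{7 \pi}{2 a^{2}},$$
so $\int_{0}^{\infty} \frac{7}{\left(a^{2} + t^{2}\right)^{2}} \, dt = \frac{7 \pi}{4 a^{3}}$.

Setting $a = 3$:
$$I = \frac{7 \pi}{108}.$$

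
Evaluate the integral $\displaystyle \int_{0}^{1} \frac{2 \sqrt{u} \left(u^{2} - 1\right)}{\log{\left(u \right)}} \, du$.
$\log{\left(\frac{49}{9} \right)}$

Introduce a parameter $a$ in the exponent: let $I(a) = \int_{0}^{1} \frac{2 \left(- \sqrt{u} + u^{a}\right)}{\log{\left(u \right)}} \, du$.

Since $\dfrac{\partial}{\partial a}\,u^{a} = u^{a} \ln u$, the $\ln u$ in the denominator cancels and
$$\frac{dI}{da} = \int_{0}^{1} 2 u^{a} \, du = 2 \left[\frac{u^{a+1}}{a+1}\right]_0^1 = \frac{2}{a + 1}.$$

Integrating with respect to $a$ gives $I(a) = \log{\left(\frac{4 \left(a + 1\right)^{2}}{9} \right)} + C$.

At $a = \frac{1}{2}$ the integrand is identically $0$, so $I(\frac{1}{2}) = 0$. The closed form gives $0$, hence $C = 0$.

Setting $a = \frac{5}{2}$:
$$I = \log{\left(\frac{49}{9} \right)}.$$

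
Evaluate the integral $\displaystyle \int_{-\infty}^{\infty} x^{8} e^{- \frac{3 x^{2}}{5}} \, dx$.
$\frac{21875 \sqrt{15} \sqrt{\pi}}{1296}$

Start from the elementary integral
$$J(a) = \int_{-\infty}^{\infty} e^{- a x^{2}} \, dx = \frac{\sqrt{\pi}}{\sqrt{a}}.$$

Differentiating under the integral sign brings down a factor of $(-x^2)$:
$$\frac{dJ}{da} = \int_{-\infty}^{\infty} - x^{2} e^{- a x^{2}} \, dx = - \frac{\sqrt{\pi}}{2 a^{\frac{3}{2}}}.$$

Repeating $4$ times in total — each differentiation brings down another $(-x^2)$ — gives
$$\frac{d^{4}J}{da^{4}} = \int_{-\infty}^{\infty} x^{8} e^{- a x^{2}} \, dx = \frac{105 \sqrt{\pi}}{16 a^{\frac{9}{2}}},$$
and the integrand here is exactly the target integrand, so $I = \frac{105 \sqrt{\pi}}{16 a^{\frac{9}{2}}}$.

Setting $a = \frac{3}{5}$:
$$I = \frac{21875 \sqrt{15} \sqrt{\pi}}{1296}.$$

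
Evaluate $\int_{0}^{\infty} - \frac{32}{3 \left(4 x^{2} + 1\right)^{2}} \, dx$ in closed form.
$- \frac{4 \pi}{3}$

Begin with the known result
$$J(a) = \int_{0}^{\infty} - \frac{2}{3 \left(a^{2} + x^{2}\right)} \, dx = - \frac{\pi}{3 a}.$$

Differentiating under the integral sign with respect to $a$,
$$\frac{dJ}{da} = \int_{0}^{\infty} \frac{4 a}{3 \left(a^{2} + x^{2}\right)^{2}} \, dx = \frac{\pi}{3 a^{2}},$$
so $\int_{0}^{\infty} - \frac{2}{3 \left(a^{2} + x^{2}\right)^{2}} \, dx = - \frac{\pi}{6 a^{3}}$.

Setting $a = \frac{1}{2}$:
$$I = - \frac{4 \pi}{3}.$$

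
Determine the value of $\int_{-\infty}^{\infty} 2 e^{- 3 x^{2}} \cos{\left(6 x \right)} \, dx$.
$\frac{2 \sqrt{3} \sqrt{\pi}}{3 e^{3}}$

Define $I(b) = \int_{-\infty}^{\infty} 2 e^{- 3 x^{2}} \cos{\left(b x \right)} \, dx$.

Differentiating under the integral sign,
$$I'(b) = \int_{-\infty}^{\infty} - 2 x e^{- 3 x^{2}} \sin{\left(b x \right)} \, dx.$$

Integrate $\int_{-\infty}^{\infty} x \sin(b x)\, e^{- 3 x^{2}}\, dx$ by parts with $u = \sin(b x)$ and $dv = x\, e^{- 3 x^{2}}\, dx$, giving $v = - \frac{e^{- 3 x^{2}}}{6}$. The boundary term vanishes and
$$\int_{-\infty}^{\infty} x \sin(b x)\, e^{- 3 x^{2}}\, dx = \frac{b}{6} \int_{-\infty}^{\infty} \cos(b x)\, e^{- 3 x^{2}}\, dx,$$
so $I'(b) = - \frac{b}{6}\, I(b)$.

This is a separable first-order ODE; solving with the initial condition $I(0) = \int_{-\infty}^{\infty} 2 e^{- 3 x^{2}}\,dx = \frac{2 \sqrt{3} \sqrt{\pi}}{3}$ gives
$$I(b) = \frac{2 \sqrt{3} \sqrt{\pi} e^{- \frac{b^{2}}{12}}}{3}.$$

Setting $b = 6$:
$$I = \frac{2 \sqrt{3} \sqrt{\pi}}{3 e^{3}}.$$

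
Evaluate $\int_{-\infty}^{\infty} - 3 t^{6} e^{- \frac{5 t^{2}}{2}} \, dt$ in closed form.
$- \frac{9 \sqrt{10} \sqrt{\pi}}{125}$

Consider the simpler parametrised integral
$$J(a) = \int_{-\infty}^{\infty} - 3 e^{- a t^{2}} \, dt = - \frac{3 \sqrt{\pi}}{\sqrt{a}}.$$

Differentiating under the integral sign brings down a factor of $(-t^2)$:
$$\frac{dJ}{da} = \int_{-\infty}^{\infty} 3 t^{2} e^{- a t^{2}} \, dt = \frac{3 \sqrt{\pi}}{2 a^{\frac{3}{2}}}.$$

Repeating $3$ times in total — each differentiation brings down another $(-t^2)$ — gives
$$\frac{d^{3}J}{da^{3}} = \int_{-\infty}^{\infty} 3 t^{6} e^{- a t^{2}} \, dt = \frac{45 \sqrt{\pi}}{8 a^{\frac{7}{2}}},$$
and the integrand here is $(-1)^{3}$ times the target integrand, so $I = (-1)^{3}\,\frac{d^{3}J}{da^{3}} = - \frac{45 \sqrt{\pi}}{8 a^{\frac{7}{2}}}$.

Setting $a = \frac{5}{2}$:
$$I = - \frac{9 \sqrt{10} \sqrt{\pi}}{125}.$$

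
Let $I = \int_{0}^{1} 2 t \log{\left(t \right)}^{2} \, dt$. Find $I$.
$\frac{1}{2}$

Consider the simpler parametrised integral
$$J(a) = \int_{0}^{1} 2 t^{a} \, dt = \frac{2}{a + 1}.$$

Differentiating under the integral sign brings down a factor of $\ln t$:
$$\frac{dJ}{da} = \int_{0}^{1} 2 t^{a} \log{\left(t \right)} \, dt = - \frac{2}{\left(a + 1\right)^{2}}.$$

Repeating twice in total — each differentiation brings down another $\ln t$ — gives
$$\frac{d^{2}J}{da^{2}} = \int_{0}^{1} 2 t^{a} \log{\left(t \right)}^{2} \, dt = \frac{4}{\left(a + 1\right)^{3}},$$
and the integrand here is exactly the target integrand, so $I = \frac{4}{\left(a + 1\right)^{3}}$.

Setting $a = 1$:
$$I = \frac{1}{2}.$$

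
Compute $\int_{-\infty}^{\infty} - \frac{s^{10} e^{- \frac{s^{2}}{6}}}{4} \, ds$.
$- \frac{229635 \sqrt{6} \sqrt{\pi}}{4}$

Start from the elementary integral
$$J(a) = \int_{-\infty}^{\infty} - \frac{e^{- a s^{2}}}{4} \, ds = - \frac{\sqrt{\pi}}{4 \sqrt{a}}.$$

Differentiating under the integral sign brings down a factor of $(-s^2)$:
$$\frac{dJ}{da} = \int_{-\infty}^{\infty} \frac{s^{2} e^{- a s^{2}}}{4} \, ds = \frac{\sqrt{\pi}}{8 a^{\frac{3}{2}}}.$$

Repeating $5$ times in total — each differentiation brings down another $(-s^2)$ — gives
$$\frac{d^{5}J}{da^{5}} = \int_{-\infty}^{\infty} \frac{s^{10} e^{- a s^{2}}}{4} \, ds = \frac{945 \sqrt{\pi}}{128 a^{\frac{11}{2}}},$$
and the integrand here is $(-1)^{5}$ times the target integrand, so $I = (-1)^{5}\,\frac{d^{5}J}{da^{5}} = - \frac{945 \sqrt{\pi}}{128 a^{\frac{11}{2}}}$.

Setting $a = \frac{1}{6}$:
$$I = - \frac{229635 \sqrt{6} \sqrt{\pi}}{4}.$$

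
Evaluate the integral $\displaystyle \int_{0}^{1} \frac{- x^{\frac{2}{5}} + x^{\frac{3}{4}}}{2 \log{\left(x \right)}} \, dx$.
$- \log{\left(2 \right)} + \frac{\log{\left(5 \right)}}{2}$

Consider the one-parameter family: let $I(a) = \int_{0}^{1} \frac{- x^{\frac{2}{5}} + x^{a}}{2 \log{\left(x \right)}} \, dx$.

Since $\dfrac{\partial}{\partial a}\,x^{a} = x^{a} \ln x$, the $\ln x$ in the denominator cancels and
$$\frac{dI}{da} = \int_{0}^{1} \frac{1}{2} x^{a} \, dx = \frac{1}{2} \left[\frac{x^{a+1}}{a+1}\right]_0^1 = \frac{1}{2 \left(a + 1\right)}.$$

Integrating with respect to $a$ gives $I(a) = \log{\left(\frac{\sqrt{35} \sqrt{a + 1}}{7} \right)} + C$.

At $a = \frac{2}{5}$ the integrand is identically $0$, so $I(\frac{2}{5}) = 0$. The closed form gives $0$, hence $C = 0$.

Setting $a = \frac{3}{4}$:
$$I = - \log{\left(2 \right)} + \frac{\log{\left(5 \right)}}{2}.$$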